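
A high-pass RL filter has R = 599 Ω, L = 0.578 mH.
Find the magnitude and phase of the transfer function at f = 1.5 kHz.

Step 1 — Angular frequency: ω = 2π·1500 = 9425 rad/s.
Step 2 — Transfer function: H(jω) = jωL/(R + jωL).
Step 3 — Numerator jωL = j·5.448; denominator R + jωL = 599 + j5.448.
Step 4 — H = 8.27e-05 + j0.009094.
Step 5 — Magnitude: |H| = 0.009094 (-40.8 dB); phase: φ = 89.5°.

|H| = 0.009094 (-40.8 dB), φ = 89.5°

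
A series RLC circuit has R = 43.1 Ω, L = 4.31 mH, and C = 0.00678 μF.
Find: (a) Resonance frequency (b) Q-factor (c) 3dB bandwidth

Step 1 — Resonance: ω₀ = 1/√(LC) = 1/√(0.00431·6.78e-09) = 1.85e+05 rad/s.
Step 2 — f₀ = ω₀/(2π) = 2.944e+04 Hz.
Step 3 — Series Q: Q = ω₀L/R = 1.85e+05·0.00431/43.1 = 18.5.
Step 4 — Bandwidth: Δω = ω₀/Q = 1e+04 rad/s; BW = Δω/(2π) = 1592 Hz.

(a) f₀ = 2.944e+04 Hz  (b) Q = 18.5  (c) BW = 1592 Hz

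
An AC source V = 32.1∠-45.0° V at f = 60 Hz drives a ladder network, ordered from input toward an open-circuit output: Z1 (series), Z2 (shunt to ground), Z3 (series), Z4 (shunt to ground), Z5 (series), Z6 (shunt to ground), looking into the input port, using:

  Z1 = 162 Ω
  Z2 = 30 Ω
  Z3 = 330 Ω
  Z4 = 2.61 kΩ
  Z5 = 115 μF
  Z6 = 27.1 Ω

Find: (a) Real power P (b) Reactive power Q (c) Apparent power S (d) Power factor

Step 1 — Angular frequency: ω = 2π·f = 2π·60 = 377 rad/s.
Step 2 — Component impedances:
  Z1: Z = R = 162 Ω
  Z2: Z = R = 30 Ω
  Z3: Z = R = 330 Ω
  Z4: Z = R = 2610 Ω
  Z5: Z = 1/(jωC) = -j/(ω·C) = 0 - j23.07 Ω
  Z6: Z = R = 27.1 Ω
Step 3 — Ladder network (open output): work backward from the far end, alternating series and parallel combinations. Z_in = 189.7 - j0.1353 Ω = 189.7∠-0.0° Ω.
Step 4 — Source phasor: V = 32.1∠-45.0° V = 22.7 - j22.7 V.
Step 5 — Current: I = V / Z = 0.1197 - j0.1196 A = 0.1692∠-45.0° A.
Step 6 — Complex power: S = V·I* = 5.432 - j0.003875 VA.
Step 7 — Real power: P = Re(S) = 5.432 W.
Step 8 — Reactive power: Q = Im(S) = -0.003875 VAR.
Step 9 — Apparent power: |S| = 5.432 VA.
Step 10 — Power factor: PF = P/|S| = 1 (leading).

(a) P = 5.432 W  (b) Q = -0.003875 VAR  (c) S = 5.432 VA  (d) PF = 1 (leading)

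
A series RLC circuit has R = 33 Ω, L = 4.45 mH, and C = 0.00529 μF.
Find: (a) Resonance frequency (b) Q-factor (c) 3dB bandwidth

Step 1 — Resonance: ω₀ = 1/√(LC) = 1/√(0.00445·5.29e-09) = 2.061e+05 rad/s.
Step 2 — f₀ = ω₀/(2π) = 3.28e+04 Hz.
Step 3 — Series Q: Q = ω₀L/R = 2.061e+05·0.00445/33 = 27.79.
Step 4 — Bandwidth: Δω = ω₀/Q = 7416 rad/s; BW = Δω/(2π) = 1180 Hz.

(a) f₀ = 3.28e+04 Hz  (b) Q = 27.79  (c) BW = 1180 Hz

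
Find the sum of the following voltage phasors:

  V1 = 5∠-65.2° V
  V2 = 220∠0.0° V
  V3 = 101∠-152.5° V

Step 1 — Convert each phasor to rectangular form:
  V1 = 5·(cos(-65.2°) + j·sin(-65.2°)) = 2.097 - j4.539 V
  V2 = 220·(cos(0.0°) + j·sin(0.0°)) = 220 V
  V3 = 101·(cos(-152.5°) + j·sin(-152.5°)) = -89.59 - j46.64 V
Step 2 — Sum components: V_total = 132.5 - j51.18 V.
Step 3 — Convert to polar: |V_total| = 142 V, ∠V_total = -21.1°.

V_total = 142∠-21.1° V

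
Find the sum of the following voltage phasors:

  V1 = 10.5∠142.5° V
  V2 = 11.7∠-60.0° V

Step 1 — Convert each phasor to rectangular form:
  V1 = 10.5·(cos(142.5°) + j·sin(142.5°)) = -8.33 + j6.392 V
  V2 = 11.7·(cos(-60.0°) + j·sin(-60.0°)) = 5.85 - j10.13 V
Step 2 — Sum components: V_total = -2.48 - j3.741 V.
Step 3 — Convert to polar: |V_total| = 4.488 V, ∠V_total = -123.5°.

V_total = 4.488∠-123.5° V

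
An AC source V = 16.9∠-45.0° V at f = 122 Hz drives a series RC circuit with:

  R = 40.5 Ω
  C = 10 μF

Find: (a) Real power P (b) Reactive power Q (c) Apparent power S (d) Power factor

Step 1 — Angular frequency: ω = 2π·f = 2π·122 = 766.5 rad/s.
Step 2 — Component impedances:
  R: Z = R = 40.5 Ω
  C: Z = 1/(jωC) = -j/(ω·C) = 0 - j130.5 Ω
Step 3 — Series combination: Z_total = R + C = 40.5 - j130.5 Ω = 136.6∠-72.8° Ω.
Step 4 — Source phasor: V = 16.9∠-45.0° V = 11.95 - j11.95 V.
Step 5 — Current: I = V / Z = 0.1095 + j0.05761 A = 0.1237∠27.8° A.
Step 6 — Complex power: S = V·I* = 0.6199 - j1.997 VA.
Step 7 — Real power: P = Re(S) = 0.6199 W.
Step 8 — Reactive power: Q = Im(S) = -1.997 VAR.
Step 9 — Apparent power: |S| = 2.091 VA.
Step 10 — Power factor: PF = P/|S| = 0.2965 (leading).

(a) P = 0.6199 W  (b) Q = -1.997 VAR  (c) S = 2.091 VA  (d) PF = 0.2965 (leading)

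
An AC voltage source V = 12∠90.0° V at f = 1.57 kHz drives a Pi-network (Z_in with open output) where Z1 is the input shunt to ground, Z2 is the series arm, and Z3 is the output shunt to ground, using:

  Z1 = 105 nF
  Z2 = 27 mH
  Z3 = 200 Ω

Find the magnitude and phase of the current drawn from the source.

Step 1 — Angular frequency: ω = 2π·f = 2π·1570 = 9865 rad/s.
Step 2 — Component impedances:
  Z1: Z = 1/(jωC) = -j/(ω·C) = 0 - j965.5 Ω
  Z2: Z = jωL = j·9865·0.027 = 0 + j266.3 Ω
  Z3: Z = R = 200 Ω
Step 3 — With open output, the series arm Z2 and the output shunt Z3 appear in series to ground: Z2 + Z3 = 200 + j266.3 Ω.
Step 4 — Parallel with input shunt Z1: Z_in = Z1 || (Z2 + Z3) = 352.6 + j267 Ω = 442.2∠37.1° Ω.
Step 5 — Source phasor: V = 12∠90.0° V = 0 + j12 V.
Step 6 — Ohm's law: I = V / Z_total = (0 + j12) / (352.6 + j267) = 0.01638 + j0.02163 A.
Step 7 — Convert to polar: |I| = 0.02714 A, ∠I = 52.9°.

I = 0.02714∠52.9° A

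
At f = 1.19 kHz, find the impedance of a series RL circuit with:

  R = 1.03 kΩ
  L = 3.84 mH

Step 1 — Angular frequency: ω = 2π·f = 2π·1190 = 7477 rad/s.
Step 2 — Component impedances:
  R: Z = R = 1030 Ω
  L: Z = jωL = j·7477·0.00384 = 0 + j28.71 Ω
Step 3 — Series combination: Z_total = R + L = 1030 + j28.71 Ω = 1030∠1.6° Ω.

Z = 1030 + j28.71 Ω = 1030∠1.6° Ω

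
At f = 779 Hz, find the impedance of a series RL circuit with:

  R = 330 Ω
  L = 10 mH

Step 1 — Angular frequency: ω = 2π·f = 2π·779 = 4895 rad/s.
Step 2 — Component impedances:
  R: Z = R = 330 Ω
  L: Z = jωL = j·4895·0.01 = 0 + j48.95 Ω
Step 3 — Series combination: Z_total = R + L = 330 + j48.95 Ω = 333.6∠8.4° Ω.

Z = 330 + j48.95 Ω = 333.6∠8.4° Ω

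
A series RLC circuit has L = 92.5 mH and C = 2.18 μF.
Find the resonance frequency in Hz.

Step 1 — Resonance condition Im(Z)=0 gives ω₀ = 1/√(LC).
Step 2 — ω₀ = 1/√(0.0925·2.18e-06) = 2227 rad/s.
Step 3 — f₀ = ω₀/(2π) = 354.4 Hz.

f₀ = 354.4 Hz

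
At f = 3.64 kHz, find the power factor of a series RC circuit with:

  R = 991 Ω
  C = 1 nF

Step 1 — Angular frequency: ω = 2π·f = 2π·3640 = 2.287e+04 rad/s.
Step 2 — Component impedances:
  R: Z = R = 991 Ω
  C: Z = 1/(jωC) = -j/(ω·C) = 0 - j4.372e+04 Ω
Step 3 — Series combination: Z_total = R + C = 991 - j4.372e+04 Ω = 4.374e+04∠-88.7° Ω.
Step 4 — Power factor: PF = cos(φ) = Re(Z)/|Z| = 991/4.374e+04 = 0.02266.
Step 5 — Type: Im(Z) = -4.372e+04 ⇒ leading (phase φ = -88.7°).

PF = 0.02266 (leading, φ = -88.7°)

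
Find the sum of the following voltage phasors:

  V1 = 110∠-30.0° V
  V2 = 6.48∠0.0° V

Step 1 — Convert each phasor to rectangular form:
  V1 = 110·(cos(-30.0°) + j·sin(-30.0°)) = 95.26 - j55 V
  V2 = 6.48·(cos(0.0°) + j·sin(0.0°)) = 6.48 V
Step 2 — Sum components: V_total = 101.7 - j55 V.
Step 3 — Convert to polar: |V_total| = 115.7 V, ∠V_total = -28.4°.

V_total = 115.7∠-28.4° V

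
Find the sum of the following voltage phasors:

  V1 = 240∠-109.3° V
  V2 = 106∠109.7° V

Step 1 — Convert each phasor to rectangular form:
  V1 = 240·(cos(-109.3°) + j·sin(-109.3°)) = -79.32 - j226.5 V
  V2 = 106·(cos(109.7°) + j·sin(109.7°)) = -35.73 + j99.8 V
Step 2 — Sum components: V_total = -115.1 - j126.7 V.
Step 3 — Convert to polar: |V_total| = 171.2 V, ∠V_total = -132.2°.

V_total = 171.2∠-132.2° V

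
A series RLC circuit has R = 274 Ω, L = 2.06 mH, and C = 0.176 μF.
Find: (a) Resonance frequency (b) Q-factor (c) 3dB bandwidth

Step 1 — Resonance: ω₀ = 1/√(LC) = 1/√(0.00206·1.76e-07) = 5.252e+04 rad/s.
Step 2 — f₀ = ω₀/(2π) = 8359 Hz.
Step 3 — Series Q: Q = ω₀L/R = 5.252e+04·0.00206/274 = 0.3948.
Step 4 — Bandwidth: Δω = ω₀/Q = 1.33e+05 rad/s; BW = Δω/(2π) = 2.117e+04 Hz.

(a) f₀ = 8359 Hz  (b) Q = 0.3948  (c) BW = 2.117e+04 Hz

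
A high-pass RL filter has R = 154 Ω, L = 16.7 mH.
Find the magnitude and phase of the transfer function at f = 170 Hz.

Step 1 — Angular frequency: ω = 2π·170 = 1068 rad/s.
Step 2 — Transfer function: H(jω) = jωL/(R + jωL).
Step 3 — Numerator jωL = j·17.84; denominator R + jωL = 154 + j17.84.
Step 4 — H = 0.01324 + j0.1143.
Step 5 — Magnitude: |H| = 0.1151 (-18.8 dB); phase: φ = 83.4°.

|H| = 0.1151 (-18.8 dB), φ = 83.4°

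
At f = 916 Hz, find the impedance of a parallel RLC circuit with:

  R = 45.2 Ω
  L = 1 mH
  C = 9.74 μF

Step 1 — Angular frequency: ω = 2π·f = 2π·916 = 5755 rad/s.
Step 2 — Component impedances:
  R: Z = R = 45.2 Ω
  L: Z = jωL = j·5755·0.001 = 0 + j5.755 Ω
  C: Z = 1/(jωC) = -j/(ω·C) = 0 - j17.84 Ω
Step 3 — Parallel combination: 1/Z_total = 1/R + 1/L + 1/C; Z_total = 1.543 + j8.207 Ω = 8.35∠79.4° Ω.

Z = 1.543 + j8.207 Ω = 8.35∠79.4° Ω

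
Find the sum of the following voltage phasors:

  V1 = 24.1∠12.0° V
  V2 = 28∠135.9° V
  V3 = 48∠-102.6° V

Step 1 — Convert each phasor to rectangular form:
  V1 = 24.1·(cos(12.0°) + j·sin(12.0°)) = 23.57 + j5.011 V
  V2 = 28·(cos(135.9°) + j·sin(135.9°)) = -20.11 + j19.49 V
  V3 = 48·(cos(-102.6°) + j·sin(-102.6°)) = -10.47 - j46.84 V
Step 2 — Sum components: V_total = -7.005 - j22.35 V.
Step 3 — Convert to polar: |V_total| = 23.42 V, ∠V_total = -107.4°.

V_total = 23.42∠-107.4° V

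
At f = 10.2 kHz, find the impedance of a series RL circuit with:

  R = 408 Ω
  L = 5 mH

Step 1 — Angular frequency: ω = 2π·f = 2π·1.02e+04 = 6.409e+04 rad/s.
Step 2 — Component impedances:
  R: Z = R = 408 Ω
  L: Z = jωL = j·6.409e+04·0.005 = 0 + j320.4 Ω
Step 3 — Series combination: Z_total = R + L = 408 + j320.4 Ω = 518.8∠38.1° Ω.

Z = 408 + j320.4 Ω = 518.8∠38.1° Ω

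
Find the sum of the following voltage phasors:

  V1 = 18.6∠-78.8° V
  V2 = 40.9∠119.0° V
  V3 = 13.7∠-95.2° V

Step 1 — Convert each phasor to rectangular form:
  V1 = 18.6·(cos(-78.8°) + j·sin(-78.8°)) = 3.613 - j18.25 V
  V2 = 40.9·(cos(119.0°) + j·sin(119.0°)) = -19.83 + j35.77 V
  V3 = 13.7·(cos(-95.2°) + j·sin(-95.2°)) = -1.242 - j13.64 V
Step 2 — Sum components: V_total = -17.46 + j3.883 V.
Step 3 — Convert to polar: |V_total| = 17.88 V, ∠V_total = 167.5°.

V_total = 17.88∠167.5° V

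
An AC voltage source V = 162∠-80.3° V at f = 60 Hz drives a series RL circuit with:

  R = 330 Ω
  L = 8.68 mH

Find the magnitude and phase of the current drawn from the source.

Step 1 — Angular frequency: ω = 2π·f = 2π·60 = 377 rad/s.
Step 2 — Component impedances:
  R: Z = R = 330 Ω
  L: Z = jωL = j·377·0.00868 = 0 + j3.272 Ω
Step 3 — Series combination: Z_total = R + L = 330 + j3.272 Ω = 330∠0.6° Ω.
Step 4 — Source phasor: V = 162∠-80.3° V = 27.3 - j159.7 V.
Step 5 — Ohm's law: I = V / Z_total = (27.3 - j159.7) / (330 + j3.272) = 0.07791 - j0.4847 A.
Step 6 — Convert to polar: |I| = 0.4909 A, ∠I = -80.9°.

I = 0.4909∠-80.9° A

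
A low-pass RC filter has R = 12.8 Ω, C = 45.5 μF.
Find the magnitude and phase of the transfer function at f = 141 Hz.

Step 1 — Angular frequency: ω = 2π·141 = 885.9 rad/s.
Step 2 — Transfer function: H(jω) = 1/(1 + jωRC).
Step 3 — Denominator: 1 + jωRC = 1 + j·885.9·12.8·4.55e-05 = 1 + j0.516.
Step 4 — H = 0.7898 - j0.4075.
Step 5 — Magnitude: |H| = 0.8887 (-1.0 dB); phase: φ = -27.3°.

|H| = 0.8887 (-1.0 dB), φ = -27.3°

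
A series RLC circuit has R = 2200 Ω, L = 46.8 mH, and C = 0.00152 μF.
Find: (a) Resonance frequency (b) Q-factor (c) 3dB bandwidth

Step 1 — Resonance: ω₀ = 1/√(LC) = 1/√(0.0468·1.52e-09) = 1.186e+05 rad/s.
Step 2 — f₀ = ω₀/(2π) = 1.887e+04 Hz.
Step 3 — Series Q: Q = ω₀L/R = 1.186e+05·0.0468/2200 = 2.522.
Step 4 — Bandwidth: Δω = ω₀/Q = 4.701e+04 rad/s; BW = Δω/(2π) = 7482 Hz.

(a) f₀ = 1.887e+04 Hz  (b) Q = 2.522  (c) BW = 7482 Hz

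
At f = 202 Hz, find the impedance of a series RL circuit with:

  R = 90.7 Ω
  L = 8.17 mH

Step 1 — Angular frequency: ω = 2π·f = 2π·202 = 1269 rad/s.
Step 2 — Component impedances:
  R: Z = R = 90.7 Ω
  L: Z = jωL = j·1269·0.00817 = 0 + j10.37 Ω
Step 3 — Series combination: Z_total = R + L = 90.7 + j10.37 Ω = 91.29∠6.5° Ω.

Z = 90.7 + j10.37 Ω = 91.29∠6.5° Ω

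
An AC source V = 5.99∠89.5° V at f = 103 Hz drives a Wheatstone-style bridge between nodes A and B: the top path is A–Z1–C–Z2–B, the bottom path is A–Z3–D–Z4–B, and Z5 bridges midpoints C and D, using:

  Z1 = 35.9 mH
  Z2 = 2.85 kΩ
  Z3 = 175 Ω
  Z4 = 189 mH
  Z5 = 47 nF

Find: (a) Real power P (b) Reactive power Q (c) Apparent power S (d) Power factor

Step 1 — Angular frequency: ω = 2π·f = 2π·103 = 647.2 rad/s.
Step 2 — Component impedances:
  Z1: Z = jωL = j·647.2·0.0359 = 0 + j23.23 Ω
  Z2: Z = R = 2850 Ω
  Z3: Z = R = 175 Ω
  Z4: Z = jωL = j·647.2·0.189 = 0 + j122.3 Ω
  Z5: Z = 1/(jωC) = -j/(ω·C) = 0 - j3.288e+04 Ω
Step 3 — Bridge requires nodal analysis (the Z5 bridge couples midpoints C and D, so the two paths cannot be reduced to a simple series/parallel combination). Setting node B to ground and injecting 1 A at node A, the 3-node admittance system at A, C, D solves to V_A = Z_AB = 169.1 + j107.6 Ω = 200.4∠32.5° Ω.
Step 4 — Source phasor: V = 5.99∠89.5° V = 0.05227 + j5.99 V.
Step 5 — Current: I = V / Z = 0.01627 + j0.02507 A = 0.02989∠57.0° A.
Step 6 — Complex power: S = V·I* = 0.151 + j0.09613 VA.
Step 7 — Real power: P = Re(S) = 0.151 W.
Step 8 — Reactive power: Q = Im(S) = 0.09613 VAR.
Step 9 — Apparent power: |S| = 0.179 VA.
Step 10 — Power factor: PF = P/|S| = 0.8436 (lagging).

(a) P = 0.151 W  (b) Q = 0.09613 VAR  (c) S = 0.179 VA  (d) PF = 0.8436 (lagging)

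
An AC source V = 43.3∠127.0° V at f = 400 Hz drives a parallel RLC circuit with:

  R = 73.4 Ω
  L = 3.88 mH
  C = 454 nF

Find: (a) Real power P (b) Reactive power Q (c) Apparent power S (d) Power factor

Step 1 — Angular frequency: ω = 2π·f = 2π·400 = 2513 rad/s.
Step 2 — Component impedances:
  R: Z = R = 73.4 Ω
  L: Z = jωL = j·2513·0.00388 = 0 + j9.752 Ω
  C: Z = 1/(jωC) = -j/(ω·C) = 0 - j876.4 Ω
Step 3 — Parallel combination: 1/Z_total = 1/R + 1/L + 1/C; Z_total = 1.301 + j9.686 Ω = 9.773∠82.3° Ω.
Step 4 — Source phasor: V = 43.3∠127.0° V = -26.06 + j34.58 V.
Step 5 — Current: I = V / Z = 3.152 + j3.114 A = 4.43∠44.7° A.
Step 6 — Complex power: S = V·I* = 25.54 + j190.1 VA.
Step 7 — Real power: P = Re(S) = 25.54 W.
Step 8 — Reactive power: Q = Im(S) = 190.1 VAR.
Step 9 — Apparent power: |S| = 191.8 VA.
Step 10 — Power factor: PF = P/|S| = 0.1332 (lagging).

(a) P = 25.54 W  (b) Q = 190.1 VAR  (c) S = 191.8 VA  (d) PF = 0.1332 (lagging)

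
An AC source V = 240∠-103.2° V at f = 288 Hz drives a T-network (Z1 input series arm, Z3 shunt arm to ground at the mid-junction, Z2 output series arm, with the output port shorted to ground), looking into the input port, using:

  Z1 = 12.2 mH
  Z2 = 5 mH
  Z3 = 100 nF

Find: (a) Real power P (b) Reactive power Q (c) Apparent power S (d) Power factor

Step 1 — Angular frequency: ω = 2π·f = 2π·288 = 1810 rad/s.
Step 2 — Component impedances:
  Z1: Z = jωL = j·1810·0.0122 = 0 + j22.08 Ω
  Z2: Z = jωL = j·1810·0.005 = 0 + j9.048 Ω
  Z3: Z = 1/(jωC) = -j/(ω·C) = 0 - j5526 Ω
Step 3 — With the output port shorted to ground, the output series arm Z2 runs from the junction to ground; the shunt arm Z3 also runs from the junction to ground. They appear in parallel: Z3 || Z2 = 0 + j9.063 Ω.
Step 4 — Series with input arm Z1: Z_in = Z1 + (Z3 || Z2) = 0 + j31.14 Ω = 31.14∠90.0° Ω.
Step 5 — Source phasor: V = 240∠-103.2° V = -54.8 - j233.7 V.
Step 6 — Current: I = V / Z = -7.504 + j1.76 A = 7.707∠166.8° A.
Step 7 — Complex power: S = V·I* = 0 + j1850 VA.
Step 8 — Real power: P = Re(S) = 0 W.
Step 9 — Reactive power: Q = Im(S) = 1850 VAR.
Step 10 — Apparent power: |S| = 1850 VA.
Step 11 — Power factor: PF = P/|S| = 0 (lagging).

(a) P = 0 W  (b) Q = 1850 VAR  (c) S = 1850 VA  (d) PF = 0 (lagging)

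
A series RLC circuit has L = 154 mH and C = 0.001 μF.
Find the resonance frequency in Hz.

Step 1 — Resonance condition Im(Z)=0 gives ω₀ = 1/√(LC).
Step 2 — ω₀ = 1/√(0.154·1e-09) = 8.058e+04 rad/s.
Step 3 — f₀ = ω₀/(2π) = 1.283e+04 Hz.

f₀ = 1.283e+04 Hz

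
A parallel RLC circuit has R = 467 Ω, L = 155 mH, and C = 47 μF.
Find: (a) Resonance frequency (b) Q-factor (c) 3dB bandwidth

Step 1 — Resonance: ω₀ = 1/√(LC) = 1/√(0.155·4.7e-05) = 370.5 rad/s.
Step 2 — f₀ = ω₀/(2π) = 58.97 Hz.
Step 3 — Parallel Q: Q = R/(ω₀L) = 467/(370.5·0.155) = 8.132.
Step 4 — Bandwidth: Δω = ω₀/Q = 45.56 rad/s; BW = Δω/(2π) = 7.251 Hz.

(a) f₀ = 58.97 Hz  (b) Q = 8.132  (c) BW = 7.251 Hz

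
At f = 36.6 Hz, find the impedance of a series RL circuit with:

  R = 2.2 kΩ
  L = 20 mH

Step 1 — Angular frequency: ω = 2π·f = 2π·36.6 = 230 rad/s.
Step 2 — Component impedances:
  R: Z = R = 2200 Ω
  L: Z = jωL = j·230·0.02 = 0 + j4.599 Ω
Step 3 — Series combination: Z_total = R + L = 2200 + j4.599 Ω = 2200∠0.1° Ω.

Z = 2200 + j4.599 Ω = 2200∠0.1° Ω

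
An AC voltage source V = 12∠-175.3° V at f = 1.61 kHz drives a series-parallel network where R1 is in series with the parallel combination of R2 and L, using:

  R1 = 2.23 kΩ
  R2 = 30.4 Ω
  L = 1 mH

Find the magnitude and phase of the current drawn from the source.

Step 1 — Angular frequency: ω = 2π·f = 2π·1610 = 1.012e+04 rad/s.
Step 2 — Component impedances:
  R1: Z = R = 2230 Ω
  R2: Z = R = 30.4 Ω
  L: Z = jωL = j·1.012e+04·0.001 = 0 + j10.12 Ω
Step 3 — Parallel branch: R2 || L = 1/(1/R2 + 1/L) = 3.031 + j9.107 Ω.
Step 4 — Series with R1: Z_total = R1 + (R2 || L) = 2233 + j9.107 Ω = 2233∠0.2° Ω.
Step 5 — Source phasor: V = 12∠-175.3° V = -11.96 - j0.9833 V.
Step 6 — Ohm's law: I = V / Z_total = (-11.96 - j0.9833) / (2233 + j9.107) = -0.005357 - j0.0004185 A.
Step 7 — Convert to polar: |I| = 0.005374 A, ∠I = -175.5°.

I = 0.005374∠-175.5° A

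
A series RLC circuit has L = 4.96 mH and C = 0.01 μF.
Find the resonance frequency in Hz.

Step 1 — Resonance condition Im(Z)=0 gives ω₀ = 1/√(LC).
Step 2 — ω₀ = 1/√(0.00496·1e-08) = 1.42e+05 rad/s.
Step 3 — f₀ = ω₀/(2π) = 2.26e+04 Hz.

f₀ = 2.26e+04 Hz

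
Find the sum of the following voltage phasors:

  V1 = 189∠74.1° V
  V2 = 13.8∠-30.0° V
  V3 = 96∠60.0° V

Step 1 — Convert each phasor to rectangular form:
  V1 = 189·(cos(74.1°) + j·sin(74.1°)) = 51.78 + j181.8 V
  V2 = 13.8·(cos(-30.0°) + j·sin(-30.0°)) = 11.95 - j6.9 V
  V3 = 96·(cos(60.0°) + j·sin(60.0°)) = 48 + j83.14 V
Step 2 — Sum components: V_total = 111.7 + j258 V.
Step 3 — Convert to polar: |V_total| = 281.2 V, ∠V_total = 66.6°.

V_total = 281.2∠66.6° V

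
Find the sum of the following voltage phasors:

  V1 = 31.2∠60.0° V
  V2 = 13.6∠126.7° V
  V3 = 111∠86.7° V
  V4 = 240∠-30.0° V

Step 1 — Convert each phasor to rectangular form:
  V1 = 31.2·(cos(60.0°) + j·sin(60.0°)) = 15.6 + j27.02 V
  V2 = 13.6·(cos(126.7°) + j·sin(126.7°)) = -8.128 + j10.9 V
  V3 = 111·(cos(86.7°) + j·sin(86.7°)) = 6.39 + j110.8 V
  V4 = 240·(cos(-30.0°) + j·sin(-30.0°)) = 207.8 - j120 V
Step 2 — Sum components: V_total = 221.7 + j28.74 V.
Step 3 — Convert to polar: |V_total| = 223.6 V, ∠V_total = 7.4°.

V_total = 223.6∠7.4° V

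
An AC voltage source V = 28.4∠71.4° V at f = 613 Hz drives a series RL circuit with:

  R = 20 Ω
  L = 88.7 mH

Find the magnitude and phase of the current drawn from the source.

Step 1 — Angular frequency: ω = 2π·f = 2π·613 = 3852 rad/s.
Step 2 — Component impedances:
  R: Z = R = 20 Ω
  L: Z = jωL = j·3852·0.0887 = 0 + j341.6 Ω
Step 3 — Series combination: Z_total = R + L = 20 + j341.6 Ω = 342.2∠86.6° Ω.
Step 4 — Source phasor: V = 28.4∠71.4° V = 9.058 + j26.92 V.
Step 5 — Ohm's law: I = V / Z_total = (9.058 + j26.92) / (20 + j341.6) = 0.08007 - j0.02183 A.
Step 6 — Convert to polar: |I| = 0.08299 A, ∠I = -15.2°.

I = 0.08299∠-15.2° A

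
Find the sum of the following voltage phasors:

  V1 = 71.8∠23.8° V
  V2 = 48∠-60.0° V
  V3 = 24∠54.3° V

Step 1 — Convert each phasor to rectangular form:
  V1 = 71.8·(cos(23.8°) + j·sin(23.8°)) = 65.69 + j28.97 V
  V2 = 48·(cos(-60.0°) + j·sin(-60.0°)) = 24 - j41.57 V
  V3 = 24·(cos(54.3°) + j·sin(54.3°)) = 14 + j19.49 V
Step 2 — Sum components: V_total = 103.7 + j6.895 V.
Step 3 — Convert to polar: |V_total| = 103.9 V, ∠V_total = 3.8°.

V_total = 103.9∠3.8° V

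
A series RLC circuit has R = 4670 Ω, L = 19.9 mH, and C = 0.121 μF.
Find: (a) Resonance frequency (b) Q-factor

Step 1 — Resonance condition Im(Z)=0 gives ω₀ = 1/√(LC).
Step 2 — ω₀ = 1/√(0.0199·1.21e-07) = 2.038e+04 rad/s.
Step 3 — f₀ = ω₀/(2π) = 3243 Hz.
Step 4 — Series Q: Q = ω₀L/R = 2.038e+04·0.0199/4670 = 0.08684.

(a) f₀ = 3243 Hz  (b) Q = 0.08684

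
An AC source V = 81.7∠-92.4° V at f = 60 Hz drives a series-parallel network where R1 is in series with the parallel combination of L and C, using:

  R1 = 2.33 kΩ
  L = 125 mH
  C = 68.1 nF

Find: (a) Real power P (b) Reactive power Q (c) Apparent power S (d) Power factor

Step 1 — Angular frequency: ω = 2π·f = 2π·60 = 377 rad/s.
Step 2 — Component impedances:
  R1: Z = R = 2330 Ω
  L: Z = jωL = j·377·0.125 = 0 + j47.12 Ω
  C: Z = 1/(jωC) = -j/(ω·C) = 0 - j3.895e+04 Ω
Step 3 — Parallel branch: L || C = 1/(1/L + 1/C) = 0 + j47.18 Ω.
Step 4 — Series with R1: Z_total = R1 + (L || C) = 2330 + j47.18 Ω = 2330∠1.2° Ω.
Step 5 — Source phasor: V = 81.7∠-92.4° V = -3.421 - j81.63 V.
Step 6 — Current: I = V / Z = -0.002177 - j0.03499 A = 0.03506∠-93.6° A.
Step 7 — Complex power: S = V·I* = 2.864 + j0.05799 VA.
Step 8 — Real power: P = Re(S) = 2.864 W.
Step 9 — Reactive power: Q = Im(S) = 0.05799 VAR.
Step 10 — Apparent power: |S| = 2.864 VA.
Step 11 — Power factor: PF = P/|S| = 0.9998 (lagging).

(a) P = 2.864 W  (b) Q = 0.05799 VAR  (c) S = 2.864 VA  (d) PF = 0.9998 (lagging)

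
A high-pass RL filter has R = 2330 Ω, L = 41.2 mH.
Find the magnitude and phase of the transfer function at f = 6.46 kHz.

Step 1 — Angular frequency: ω = 2π·6460 = 4.059e+04 rad/s.
Step 2 — Transfer function: H(jω) = jωL/(R + jωL).
Step 3 — Numerator jωL = j·1672; denominator R + jωL = 2330 + j1672.
Step 4 — H = 0.34 + j0.4737.
Step 5 — Magnitude: |H| = 0.5831 (-4.7 dB); phase: φ = 54.3°.

|H| = 0.5831 (-4.7 dB), φ = 54.3°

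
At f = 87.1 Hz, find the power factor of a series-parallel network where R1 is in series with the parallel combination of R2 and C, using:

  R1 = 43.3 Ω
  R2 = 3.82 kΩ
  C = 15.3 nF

Step 1 — Angular frequency: ω = 2π·f = 2π·87.1 = 547.3 rad/s.
Step 2 — Component impedances:
  R1: Z = R = 43.3 Ω
  R2: Z = R = 3820 Ω
  C: Z = 1/(jωC) = -j/(ω·C) = 0 - j1.194e+05 Ω
Step 3 — Parallel branch: R2 || C = 1/(1/R2 + 1/C) = 3816 - j122.1 Ω.
Step 4 — Series with R1: Z_total = R1 + (R2 || C) = 3859 - j122.1 Ω = 3861∠-1.8° Ω.
Step 5 — Power factor: PF = cos(φ) = Re(Z)/|Z| = 3859/3861 = 0.9995.
Step 6 — Type: Im(Z) = -122.1 ⇒ leading (phase φ = -1.8°).

PF = 0.9995 (leading, φ = -1.8°)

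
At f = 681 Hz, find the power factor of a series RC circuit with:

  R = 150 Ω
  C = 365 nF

Step 1 — Angular frequency: ω = 2π·f = 2π·681 = 4279 rad/s.
Step 2 — Component impedances:
  R: Z = R = 150 Ω
  C: Z = 1/(jωC) = -j/(ω·C) = 0 - j640.3 Ω
Step 3 — Series combination: Z_total = R + C = 150 - j640.3 Ω = 657.6∠-76.8° Ω.
Step 4 — Power factor: PF = cos(φ) = Re(Z)/|Z| = 150/657.6 = 0.2281.
Step 5 — Type: Im(Z) = -640.3 ⇒ leading (phase φ = -76.8°).

PF = 0.2281 (leading, φ = -76.8°)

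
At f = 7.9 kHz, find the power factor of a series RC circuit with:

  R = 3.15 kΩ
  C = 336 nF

Step 1 — Angular frequency: ω = 2π·f = 2π·7900 = 4.964e+04 rad/s.
Step 2 — Component impedances:
  R: Z = R = 3150 Ω
  C: Z = 1/(jωC) = -j/(ω·C) = 0 - j59.96 Ω
Step 3 — Series combination: Z_total = R + C = 3150 - j59.96 Ω = 3151∠-1.1° Ω.
Step 4 — Power factor: PF = cos(φ) = Re(Z)/|Z| = 3150/3150.6 = 0.9998.
Step 5 — Type: Im(Z) = -59.96 ⇒ leading (phase φ = -1.1°).

PF = 0.9998 (leading, φ = -1.1°)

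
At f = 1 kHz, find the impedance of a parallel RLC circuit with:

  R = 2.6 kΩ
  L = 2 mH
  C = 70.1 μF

Step 1 — Angular frequency: ω = 2π·f = 2π·1000 = 6283 rad/s.
Step 2 — Component impedances:
  R: Z = R = 2600 Ω
  L: Z = jωL = j·6283·0.002 = 0 + j12.57 Ω
  C: Z = 1/(jωC) = -j/(ω·C) = 0 - j2.27 Ω
Step 3 — Parallel combination: 1/Z_total = 1/R + 1/L + 1/C; Z_total = 0.002953 - j2.771 Ω = 2.771∠-89.9° Ω.

Z = 0.002953 - j2.771 Ω = 2.771∠-89.9° Ω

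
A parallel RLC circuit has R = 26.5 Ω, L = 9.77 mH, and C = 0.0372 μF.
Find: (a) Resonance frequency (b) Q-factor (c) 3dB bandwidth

Step 1 — Resonance: ω₀ = 1/√(LC) = 1/√(0.00977·3.72e-08) = 5.245e+04 rad/s.
Step 2 — f₀ = ω₀/(2π) = 8348 Hz.
Step 3 — Parallel Q: Q = R/(ω₀L) = 26.5/(5.245e+04·0.00977) = 0.05171.
Step 4 — Bandwidth: Δω = ω₀/Q = 1.014e+06 rad/s; BW = Δω/(2π) = 1.614e+05 Hz.

(a) f₀ = 8348 Hz  (b) Q = 0.05171  (c) BW = 1.614e+05 Hz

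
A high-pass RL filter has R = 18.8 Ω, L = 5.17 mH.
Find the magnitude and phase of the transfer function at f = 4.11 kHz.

Step 1 — Angular frequency: ω = 2π·4110 = 2.582e+04 rad/s.
Step 2 — Transfer function: H(jω) = jωL/(R + jωL).
Step 3 — Numerator jωL = j·133.5; denominator R + jωL = 18.8 + j133.5.
Step 4 — H = 0.9806 + j0.1381.
Step 5 — Magnitude: |H| = 0.9902 (-0.1 dB); phase: φ = 8.0°.

|H| = 0.9902 (-0.1 dB), φ = 8.0°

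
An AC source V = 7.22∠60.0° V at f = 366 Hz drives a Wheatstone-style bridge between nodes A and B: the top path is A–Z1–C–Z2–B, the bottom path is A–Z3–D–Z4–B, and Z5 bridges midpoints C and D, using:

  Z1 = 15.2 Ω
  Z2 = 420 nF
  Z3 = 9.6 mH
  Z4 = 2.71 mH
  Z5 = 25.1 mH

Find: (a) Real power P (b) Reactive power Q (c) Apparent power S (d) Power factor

Step 1 — Angular frequency: ω = 2π·f = 2π·366 = 2300 rad/s.
Step 2 — Component impedances:
  Z1: Z = R = 15.2 Ω
  Z2: Z = 1/(jωC) = -j/(ω·C) = 0 - j1035 Ω
  Z3: Z = jωL = j·2300·0.0096 = 0 + j22.08 Ω
  Z4: Z = jωL = j·2300·0.00271 = 0 + j6.232 Ω
  Z5: Z = jωL = j·2300·0.0251 = 0 + j57.72 Ω
Step 3 — Bridge requires nodal analysis (the Z5 bridge couples midpoints C and D, so the two paths cannot be reduced to a simple series/parallel combination). Setting node B to ground and injecting 1 A at node A, the 3-node admittance system at A, C, D solves to V_A = Z_AB = 1.001 + j22.87 Ω = 22.89∠87.5° Ω.
Step 4 — Source phasor: V = 7.22∠60.0° V = 3.61 + j6.253 V.
Step 5 — Current: I = V / Z = 0.2798 - j0.1456 A = 0.3154∠-27.5° A.
Step 6 — Complex power: S = V·I* = 0.09953 + j2.275 VA.
Step 7 — Real power: P = Re(S) = 0.09953 W.
Step 8 — Reactive power: Q = Im(S) = 2.275 VAR.
Step 9 — Apparent power: |S| = 2.277 VA.
Step 10 — Power factor: PF = P/|S| = 0.04371 (lagging).

(a) P = 0.09953 W  (b) Q = 2.275 VAR  (c) S = 2.277 VA  (d) PF = 0.04371 (lagging)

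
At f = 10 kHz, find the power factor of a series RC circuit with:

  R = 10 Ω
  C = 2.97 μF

Step 1 — Angular frequency: ω = 2π·f = 2π·1e+04 = 6.283e+04 rad/s.
Step 2 — Component impedances:
  R: Z = R = 10 Ω
  C: Z = 1/(jωC) = -j/(ω·C) = 0 - j5.359 Ω
Step 3 — Series combination: Z_total = R + C = 10 - j5.359 Ω = 11.35∠-28.2° Ω.
Step 4 — Power factor: PF = cos(φ) = Re(Z)/|Z| = 10/11.345 = 0.8814.
Step 5 — Type: Im(Z) = -5.359 ⇒ leading (phase φ = -28.2°).

PF = 0.8814 (leading, φ = -28.2°)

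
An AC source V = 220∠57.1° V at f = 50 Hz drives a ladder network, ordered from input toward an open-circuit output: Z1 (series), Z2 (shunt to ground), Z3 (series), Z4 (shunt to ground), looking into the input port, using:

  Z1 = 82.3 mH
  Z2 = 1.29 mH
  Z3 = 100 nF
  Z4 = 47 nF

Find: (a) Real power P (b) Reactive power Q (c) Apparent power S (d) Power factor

Step 1 — Angular frequency: ω = 2π·f = 2π·50 = 314.2 rad/s.
Step 2 — Component impedances:
  Z1: Z = jωL = j·314.2·0.0823 = 0 + j25.86 Ω
  Z2: Z = jωL = j·314.2·0.00129 = 0 + j0.4053 Ω
  Z3: Z = 1/(jωC) = -j/(ω·C) = 0 - j3.183e+04 Ω
  Z4: Z = 1/(jωC) = -j/(ω·C) = 0 - j6.773e+04 Ω
Step 3 — Ladder network (open output): work backward from the far end, alternating series and parallel combinations. Z_in = 0 + j26.26 Ω = 26.26∠90.0° Ω.
Step 4 — Source phasor: V = 220∠57.1° V = 119.5 + j184.7 V.
Step 5 — Current: I = V / Z = 7.034 - j4.55 A = 8.378∠-32.9° A.
Step 6 — Complex power: S = V·I* = 0 + j1843 VA.
Step 7 — Real power: P = Re(S) = 0 W.
Step 8 — Reactive power: Q = Im(S) = 1843 VAR.
Step 9 — Apparent power: |S| = 1843 VA.
Step 10 — Power factor: PF = P/|S| = 0 (lagging).

(a) P = 0 W  (b) Q = 1843 VAR  (c) S = 1843 VA  (d) PF = 0 (lagging)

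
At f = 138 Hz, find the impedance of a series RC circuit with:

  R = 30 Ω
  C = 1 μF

Step 1 — Angular frequency: ω = 2π·f = 2π·138 = 867.1 rad/s.
Step 2 — Component impedances:
  R: Z = R = 30 Ω
  C: Z = 1/(jωC) = -j/(ω·C) = 0 - j1153 Ω
Step 3 — Series combination: Z_total = R + C = 30 - j1153 Ω = 1154∠-88.5° Ω.

Z = 30 - j1153 Ω = 1154∠-88.5° Ω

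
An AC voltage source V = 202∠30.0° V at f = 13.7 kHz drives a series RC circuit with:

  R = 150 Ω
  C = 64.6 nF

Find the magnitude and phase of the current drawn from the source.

Step 1 — Angular frequency: ω = 2π·f = 2π·1.37e+04 = 8.608e+04 rad/s.
Step 2 — Component impedances:
  R: Z = R = 150 Ω
  C: Z = 1/(jωC) = -j/(ω·C) = 0 - j179.8 Ω
Step 3 — Series combination: Z_total = R + C = 150 - j179.8 Ω = 234.2∠-50.2° Ω.
Step 4 — Source phasor: V = 202∠30.0° V = 174.9 + j101 V.
Step 5 — Ohm's law: I = V / Z_total = (174.9 + j101) / (150 - j179.8) = 0.1473 + j0.8499 A.
Step 6 — Convert to polar: |I| = 0.8626 A, ∠I = 80.2°.

I = 0.8626∠80.2° A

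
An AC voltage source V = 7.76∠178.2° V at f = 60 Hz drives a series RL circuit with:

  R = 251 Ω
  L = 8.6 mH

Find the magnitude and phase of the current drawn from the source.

Step 1 — Angular frequency: ω = 2π·f = 2π·60 = 377 rad/s.
Step 2 — Component impedances:
  R: Z = R = 251 Ω
  L: Z = jωL = j·377·0.0086 = 0 + j3.242 Ω
Step 3 — Series combination: Z_total = R + L = 251 + j3.242 Ω = 251∠0.7° Ω.
Step 4 — Source phasor: V = 7.76∠178.2° V = -7.756 + j0.2437 V.
Step 5 — Ohm's law: I = V / Z_total = (-7.756 + j0.2437) / (251 + j3.242) = -0.03088 + j0.00137 A.
Step 6 — Convert to polar: |I| = 0.03091 A, ∠I = 177.5°.

I = 0.03091∠177.5° A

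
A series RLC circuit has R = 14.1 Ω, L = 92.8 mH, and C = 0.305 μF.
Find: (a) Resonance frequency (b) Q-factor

Step 1 — Resonance condition Im(Z)=0 gives ω₀ = 1/√(LC).
Step 2 — ω₀ = 1/√(0.0928·3.05e-07) = 5944 rad/s.
Step 3 — f₀ = ω₀/(2π) = 946 Hz.
Step 4 — Series Q: Q = ω₀L/R = 5944·0.0928/14.1 = 39.12.

(a) f₀ = 946 Hz  (b) Q = 39.12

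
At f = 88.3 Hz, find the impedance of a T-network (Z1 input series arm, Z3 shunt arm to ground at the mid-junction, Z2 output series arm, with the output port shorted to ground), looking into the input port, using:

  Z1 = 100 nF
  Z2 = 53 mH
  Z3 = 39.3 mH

Step 1 — Angular frequency: ω = 2π·f = 2π·88.3 = 554.8 rad/s.
Step 2 — Component impedances:
  Z1: Z = 1/(jωC) = -j/(ω·C) = 0 - j1.802e+04 Ω
  Z2: Z = jωL = j·554.8·0.053 = 0 + j29.4 Ω
  Z3: Z = jωL = j·554.8·0.0393 = 0 + j21.8 Ω
Step 3 — With the output port shorted to ground, the output series arm Z2 runs from the junction to ground; the shunt arm Z3 also runs from the junction to ground. They appear in parallel: Z3 || Z2 = 0 + j12.52 Ω.
Step 4 — Series with input arm Z1: Z_in = Z1 + (Z3 || Z2) = 0 - j1.801e+04 Ω = 1.801e+04∠-90.0° Ω.

Z = 0 - j1.801e+04 Ω = 1.801e+04∠-90.0° Ω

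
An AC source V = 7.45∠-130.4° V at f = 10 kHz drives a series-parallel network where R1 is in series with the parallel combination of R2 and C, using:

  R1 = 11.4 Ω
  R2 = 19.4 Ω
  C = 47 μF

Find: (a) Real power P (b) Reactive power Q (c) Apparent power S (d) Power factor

Step 1 — Angular frequency: ω = 2π·f = 2π·1e+04 = 6.283e+04 rad/s.
Step 2 — Component impedances:
  R1: Z = R = 11.4 Ω
  R2: Z = R = 19.4 Ω
  C: Z = 1/(jωC) = -j/(ω·C) = 0 - j0.3386 Ω
Step 3 — Parallel branch: R2 || C = 1/(1/R2 + 1/C) = 0.005909 - j0.3385 Ω.
Step 4 — Series with R1: Z_total = R1 + (R2 || C) = 11.41 - j0.3385 Ω = 11.41∠-1.7° Ω.
Step 5 — Source phasor: V = 7.45∠-130.4° V = -4.828 - j5.673 V.
Step 6 — Current: I = V / Z = -0.4082 - j0.5095 A = 0.6529∠-128.7° A.
Step 7 — Complex power: S = V·I* = 4.862 - j0.1443 VA.
Step 8 — Real power: P = Re(S) = 4.862 W.
Step 9 — Reactive power: Q = Im(S) = -0.1443 VAR.
Step 10 — Apparent power: |S| = 4.864 VA.
Step 11 — Power factor: PF = P/|S| = 0.9996 (leading).

(a) P = 4.862 W  (b) Q = -0.1443 VAR  (c) S = 4.864 VA  (d) PF = 0.9996 (leading)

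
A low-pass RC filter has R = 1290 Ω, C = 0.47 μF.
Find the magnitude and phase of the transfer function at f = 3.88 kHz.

Step 1 — Angular frequency: ω = 2π·3880 = 2.438e+04 rad/s.
Step 2 — Transfer function: H(jω) = 1/(1 + jωRC).
Step 3 — Denominator: 1 + jωRC = 1 + j·2.438e+04·1290·4.7e-07 = 1 + j14.78.
Step 4 — H = 0.004556 - j0.06735.
Step 5 — Magnitude: |H| = 0.0675 (-23.4 dB); phase: φ = -86.1°.

|H| = 0.0675 (-23.4 dB), φ = -86.1°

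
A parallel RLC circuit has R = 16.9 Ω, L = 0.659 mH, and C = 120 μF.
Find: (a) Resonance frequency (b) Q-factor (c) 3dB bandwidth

Step 1 — Resonance: ω₀ = 1/√(LC) = 1/√(0.000659·0.00012) = 3556 rad/s.
Step 2 — f₀ = ω₀/(2π) = 566 Hz.
Step 3 — Parallel Q: Q = R/(ω₀L) = 16.9/(3556·0.000659) = 7.212.
Step 4 — Bandwidth: Δω = ω₀/Q = 493.1 rad/s; BW = Δω/(2π) = 78.48 Hz.

(a) f₀ = 566 Hz  (b) Q = 7.212  (c) BW = 78.48 Hz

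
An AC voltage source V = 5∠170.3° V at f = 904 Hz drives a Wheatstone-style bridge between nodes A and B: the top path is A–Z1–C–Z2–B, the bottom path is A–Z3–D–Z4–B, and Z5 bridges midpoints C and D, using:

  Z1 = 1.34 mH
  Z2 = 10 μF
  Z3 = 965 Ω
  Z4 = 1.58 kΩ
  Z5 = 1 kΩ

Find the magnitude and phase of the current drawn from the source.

Step 1 — Angular frequency: ω = 2π·f = 2π·904 = 5680 rad/s.
Step 2 — Component impedances:
  Z1: Z = jωL = j·5680·0.00134 = 0 + j7.611 Ω
  Z2: Z = 1/(jωC) = -j/(ω·C) = 0 - j17.61 Ω
  Z3: Z = R = 965 Ω
  Z4: Z = R = 1580 Ω
  Z5: Z = R = 1000 Ω
Step 3 — Bridge requires nodal analysis (the Z5 bridge couples midpoints C and D, so the two paths cannot be reduced to a simple series/parallel combination). Setting node B to ground and injecting 1 A at node A, the 3-node admittance system at A, C, D solves to V_A = Z_AB = 0.1205 - j9.994 Ω = 9.994∠-89.3° Ω.
Step 4 — Source phasor: V = 5∠170.3° V = -4.929 + j0.8424 V.
Step 5 — Ohm's law: I = V / Z_total = (-4.929 + j0.8424) / (0.1205 - j9.994) = -0.09023 - j0.4921 A.
Step 6 — Convert to polar: |I| = 0.5003 A, ∠I = -100.4°.

I = 0.5003∠-100.4° A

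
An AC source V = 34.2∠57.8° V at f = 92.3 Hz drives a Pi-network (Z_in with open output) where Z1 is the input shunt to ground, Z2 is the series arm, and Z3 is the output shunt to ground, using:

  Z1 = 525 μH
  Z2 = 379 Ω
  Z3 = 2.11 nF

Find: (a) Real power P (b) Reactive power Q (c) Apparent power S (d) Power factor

Step 1 — Angular frequency: ω = 2π·f = 2π·92.3 = 579.9 rad/s.
Step 2 — Component impedances:
  Z1: Z = jωL = j·579.9·0.000525 = 0 + j0.3045 Ω
  Z2: Z = R = 379 Ω
  Z3: Z = 1/(jωC) = -j/(ω·C) = 0 - j8.172e+05 Ω
Step 3 — With open output, the series arm Z2 and the output shunt Z3 appear in series to ground: Z2 + Z3 = 379 - j8.172e+05 Ω.
Step 4 — Parallel with input shunt Z1: Z_in = Z1 || (Z2 + Z3) = 0 + j0.3045 Ω = 0.3045∠90.0° Ω.
Step 5 — Source phasor: V = 34.2∠57.8° V = 18.22 + j28.94 V.
Step 6 — Current: I = V / Z = 95.05 - j59.86 A = 112.3∠-32.2° A.
Step 7 — Complex power: S = V·I* = 0 + j3842 VA.
Step 8 — Real power: P = Re(S) = 0 W.
Step 9 — Reactive power: Q = Im(S) = 3842 VAR.
Step 10 — Apparent power: |S| = 3842 VA.
Step 11 — Power factor: PF = P/|S| = 0 (lagging).

(a) P = 0 W  (b) Q = 3842 VAR  (c) S = 3842 VA  (d) PF = 0 (lagging)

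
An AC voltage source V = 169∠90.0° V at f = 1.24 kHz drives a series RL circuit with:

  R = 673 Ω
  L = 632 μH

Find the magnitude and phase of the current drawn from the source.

Step 1 — Angular frequency: ω = 2π·f = 2π·1240 = 7791 rad/s.
Step 2 — Component impedances:
  R: Z = R = 673 Ω
  L: Z = jωL = j·7791·0.000632 = 0 + j4.924 Ω
Step 3 — Series combination: Z_total = R + L = 673 + j4.924 Ω = 673∠0.4° Ω.
Step 4 — Source phasor: V = 169∠90.0° V = 0 + j169 V.
Step 5 — Ohm's law: I = V / Z_total = (0 + j169) / (673 + j4.924) = 0.001837 + j0.2511 A.
Step 6 — Convert to polar: |I| = 0.2511 A, ∠I = 89.6°.

I = 0.2511∠89.6° A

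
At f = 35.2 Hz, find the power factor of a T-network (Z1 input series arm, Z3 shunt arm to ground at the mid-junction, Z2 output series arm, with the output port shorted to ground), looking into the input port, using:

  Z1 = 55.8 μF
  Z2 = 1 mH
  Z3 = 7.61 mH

Step 1 — Angular frequency: ω = 2π·f = 2π·35.2 = 221.2 rad/s.
Step 2 — Component impedances:
  Z1: Z = 1/(jωC) = -j/(ω·C) = 0 - j81.03 Ω
  Z2: Z = jωL = j·221.2·0.001 = 0 + j0.2212 Ω
  Z3: Z = jωL = j·221.2·0.00761 = 0 + j1.683 Ω
Step 3 — With the output port shorted to ground, the output series arm Z2 runs from the junction to ground; the shunt arm Z3 also runs from the junction to ground. They appear in parallel: Z3 || Z2 = 0 + j0.1955 Ω.
Step 4 — Series with input arm Z1: Z_in = Z1 + (Z3 || Z2) = 0 - j80.83 Ω = 80.83∠-90.0° Ω.
Step 5 — Power factor: PF = cos(φ) = Re(Z)/|Z| = 0/80.83 = 0.
Step 6 — Type: Im(Z) = -80.83 ⇒ leading (phase φ = -90.0°).

PF = 0 (leading, φ = -90.0°)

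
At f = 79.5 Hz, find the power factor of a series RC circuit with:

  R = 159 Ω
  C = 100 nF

Step 1 — Angular frequency: ω = 2π·f = 2π·79.5 = 499.5 rad/s.
Step 2 — Component impedances:
  R: Z = R = 159 Ω
  C: Z = 1/(jωC) = -j/(ω·C) = 0 - j2.002e+04 Ω
Step 3 — Series combination: Z_total = R + C = 159 - j2.002e+04 Ω = 2.002e+04∠-89.5° Ω.
Step 4 — Power factor: PF = cos(φ) = Re(Z)/|Z| = 159/2.002e+04 = 0.007942.
Step 5 — Type: Im(Z) = -2.002e+04 ⇒ leading (phase φ = -89.5°).

PF = 0.007942 (leading, φ = -89.5°)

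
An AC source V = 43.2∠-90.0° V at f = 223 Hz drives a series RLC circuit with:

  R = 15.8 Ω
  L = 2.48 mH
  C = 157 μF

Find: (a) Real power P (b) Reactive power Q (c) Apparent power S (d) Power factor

Step 1 — Angular frequency: ω = 2π·f = 2π·223 = 1401 rad/s.
Step 2 — Component impedances:
  R: Z = R = 15.8 Ω
  L: Z = jωL = j·1401·0.00248 = 0 + j3.475 Ω
  C: Z = 1/(jωC) = -j/(ω·C) = 0 - j4.546 Ω
Step 3 — Series combination: Z_total = R + L + C = 15.8 - j1.071 Ω = 15.84∠-3.9° Ω.
Step 4 — Source phasor: V = 43.2∠-90.0° V = 0 - j43.2 V.
Step 5 — Current: I = V / Z = 0.1845 - j2.722 A = 2.728∠-86.1° A.
Step 6 — Complex power: S = V·I* = 117.6 - j7.97 VA.
Step 7 — Real power: P = Re(S) = 117.6 W.
Step 8 — Reactive power: Q = Im(S) = -7.97 VAR.
Step 9 — Apparent power: |S| = 117.8 VA.
Step 10 — Power factor: PF = P/|S| = 0.9977 (leading).

(a) P = 117.6 W  (b) Q = -7.97 VAR  (c) S = 117.8 VA  (d) PF = 0.9977 (leading)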